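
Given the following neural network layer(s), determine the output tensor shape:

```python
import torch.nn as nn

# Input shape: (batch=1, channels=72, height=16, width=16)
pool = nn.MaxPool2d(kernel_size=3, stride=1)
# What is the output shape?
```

Input: (1, 72, 16, 16) -> Output: (1, 72, 14, 14)

Answer: (1, 72, 14, 14)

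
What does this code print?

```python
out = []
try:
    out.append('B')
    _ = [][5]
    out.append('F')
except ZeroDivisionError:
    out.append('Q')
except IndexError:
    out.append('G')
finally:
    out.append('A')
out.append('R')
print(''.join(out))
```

Execution trace: 'B' (try body) → 'G' (except IndexError) → 'A' (finally) → 'R' (after the try/except). Output: BGAR

Answer: BGAR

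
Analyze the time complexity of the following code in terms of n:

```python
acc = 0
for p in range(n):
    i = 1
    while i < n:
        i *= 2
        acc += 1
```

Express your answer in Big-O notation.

Each loop level contributes: n × log n. Multiplying the contributions gives O(n log n).

Answer: O(n log n)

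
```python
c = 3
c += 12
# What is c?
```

Trace:
`c = 3` → c = 3
`c += 12` → c = 15
So c = 15

Answer: 15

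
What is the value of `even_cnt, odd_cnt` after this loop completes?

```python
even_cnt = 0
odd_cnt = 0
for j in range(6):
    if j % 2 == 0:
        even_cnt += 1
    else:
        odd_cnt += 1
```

Count evens and odds in range(6)
`even_cnt, odd_cnt` takes the values: (0, 0) → (1, 0) → (1, 1) → (2, 1) → (2, 2) → (3, 2) → (3, 3)

Answer: 3, 3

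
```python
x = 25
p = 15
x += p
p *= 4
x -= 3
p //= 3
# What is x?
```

Trace:
`x = 25` → x = 25
`p = 15` → p = 15
`x += p` → x = 40
`p *= 4` → p = 60
`x -= 3` → x = 37
`p //= 3` → p = 20
So x = 37

Answer: 37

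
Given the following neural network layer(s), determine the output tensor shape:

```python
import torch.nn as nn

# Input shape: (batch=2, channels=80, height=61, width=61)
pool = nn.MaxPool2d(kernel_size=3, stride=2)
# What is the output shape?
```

Input: (2, 80, 61, 61) -> Output: (2, 80, 30, 30)

Answer: (2, 80, 30, 30)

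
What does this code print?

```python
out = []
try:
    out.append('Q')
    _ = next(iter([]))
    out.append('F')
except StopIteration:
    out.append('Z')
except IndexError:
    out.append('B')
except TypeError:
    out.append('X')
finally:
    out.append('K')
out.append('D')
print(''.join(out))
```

Execution trace: 'Q' (try body) → 'Z' (except StopIteration) → 'K' (finally) → 'D' (after the try/except). Output: QZKD

Answer: QZKD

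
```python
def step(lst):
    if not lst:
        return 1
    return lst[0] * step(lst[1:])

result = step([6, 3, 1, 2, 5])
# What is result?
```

Product over [6, 3, 1, 2, 5] = 6 * 3 * 1 * 2 * 5 = 180

Answer: 180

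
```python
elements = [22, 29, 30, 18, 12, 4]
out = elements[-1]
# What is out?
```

Trace:
`elements = [22, 29, 30, 18, 12, 4]` → elements = [22, 29, 30, 18, 12, 4]
`out = elements[-1]` → out = 4
So out = 4

Answer: 4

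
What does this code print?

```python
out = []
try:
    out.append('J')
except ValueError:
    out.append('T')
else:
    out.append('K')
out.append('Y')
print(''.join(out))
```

Execution trace: 'J' (try body, no exception) → 'K' (else) → 'Y' (after the try/except). Output: JKY

Answer: JKY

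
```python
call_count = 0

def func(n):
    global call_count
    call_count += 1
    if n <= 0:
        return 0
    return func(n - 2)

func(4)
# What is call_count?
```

Linear recursion stepping by 2: 3 calls from n=4 down to ≤0.

Answer: 3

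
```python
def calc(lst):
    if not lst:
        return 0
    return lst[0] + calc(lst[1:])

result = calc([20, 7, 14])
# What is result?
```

20 + 7 + 14 + 0 = 41

Answer: 41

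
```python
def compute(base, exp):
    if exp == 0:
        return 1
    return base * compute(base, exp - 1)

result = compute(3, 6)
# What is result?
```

compute(3, 6) = 3 * 3 * 3 * 3 * 3 * 3 = 729

Answer: 729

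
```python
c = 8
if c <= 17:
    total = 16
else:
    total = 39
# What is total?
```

Trace:
`c = 8` → c = 8
`if c <= 17: ...` → c <= 17 is True → total = 16
So total = 16

Answer: 16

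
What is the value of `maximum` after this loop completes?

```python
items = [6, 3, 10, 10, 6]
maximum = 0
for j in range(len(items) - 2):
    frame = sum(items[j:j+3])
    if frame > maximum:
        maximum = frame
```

Max sum of 3-element window in [6, 3, 10, 10, 6]
`maximum` takes the values: 0 → 19 → 23 → 26

Answer: 26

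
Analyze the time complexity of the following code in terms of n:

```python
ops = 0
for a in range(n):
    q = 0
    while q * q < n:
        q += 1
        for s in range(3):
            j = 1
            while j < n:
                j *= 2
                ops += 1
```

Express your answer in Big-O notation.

Each loop level contributes: n × √n × 1 × log n. Multiplying the contributions gives O(n√n log n).

Answer: O(n√n log n)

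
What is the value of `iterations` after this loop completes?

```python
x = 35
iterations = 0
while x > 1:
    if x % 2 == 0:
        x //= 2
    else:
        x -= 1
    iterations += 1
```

Steps to reduce 35 to 1
`iterations` takes the values: 0 → 1 → 2 → 3 → 4 → 5 → 6 → 7

Answer: 7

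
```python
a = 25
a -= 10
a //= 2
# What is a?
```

Trace:
`a = 25` → a = 25
`a -= 10` → a = 15
`a //= 2` → a = 7
So a = 7

Answer: 7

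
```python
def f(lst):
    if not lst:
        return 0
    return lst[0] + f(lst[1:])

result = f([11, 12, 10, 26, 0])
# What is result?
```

11 + 12 + 10 + 26 + 0 + 0 = 59

Answer: 59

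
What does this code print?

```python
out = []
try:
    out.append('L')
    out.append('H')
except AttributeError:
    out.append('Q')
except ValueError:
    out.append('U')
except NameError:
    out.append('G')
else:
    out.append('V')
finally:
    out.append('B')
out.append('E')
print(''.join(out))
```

Execution trace: 'L' (try body) → 'H' (try body, no exception) → 'V' (else) → 'B' (finally) → 'E' (after the try/except). Output: LHVBE

Answer: LHVBE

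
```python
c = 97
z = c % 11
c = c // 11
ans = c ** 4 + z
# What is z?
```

Trace:
`c = 97` → c = 97
`z = c % 11` → z = 9
`c = c // 11` → c = 8
`ans = c ** 4 + z` → ans = 4105
So z = 9

Answer: 9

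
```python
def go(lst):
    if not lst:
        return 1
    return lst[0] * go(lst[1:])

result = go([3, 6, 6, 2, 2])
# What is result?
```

Product over [3, 6, 6, 2, 2] = 3 * 6 * 6 * 2 * 2 = 432

Answer: 432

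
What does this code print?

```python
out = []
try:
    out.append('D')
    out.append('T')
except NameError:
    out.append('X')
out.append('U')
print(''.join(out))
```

Execution trace: 'D' (try body) → 'T' (try body, no exception) → 'U' (after the try/except). Output: DTU

Answer: DTU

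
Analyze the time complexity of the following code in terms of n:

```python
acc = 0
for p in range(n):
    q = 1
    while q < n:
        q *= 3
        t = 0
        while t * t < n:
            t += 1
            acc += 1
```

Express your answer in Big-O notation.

Each loop level contributes: n × log n × √n. Multiplying the contributions gives O(n√n log n).

Answer: O(n√n log n)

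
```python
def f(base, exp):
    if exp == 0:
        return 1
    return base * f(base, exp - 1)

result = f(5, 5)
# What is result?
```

f(5, 5) = 5 * 5 * 5 * 5 * 5 = 3125

Answer: 3125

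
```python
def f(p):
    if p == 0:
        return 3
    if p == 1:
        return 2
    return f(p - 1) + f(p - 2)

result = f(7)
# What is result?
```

Build up from base cases: f(0)=3, f(1)=2, f(2)=5, f(3)=7, f(4)=12, f(5)=19, f(6)=31, ..., f(7)=50

Answer: 50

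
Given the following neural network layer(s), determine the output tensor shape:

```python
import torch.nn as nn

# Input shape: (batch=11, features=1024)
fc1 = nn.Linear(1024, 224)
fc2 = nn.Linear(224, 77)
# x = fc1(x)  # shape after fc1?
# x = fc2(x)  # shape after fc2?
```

Input: (11, 1024) -> after fc1: (11, 224) -> Output: (11, 77)

Answer: (11, 77)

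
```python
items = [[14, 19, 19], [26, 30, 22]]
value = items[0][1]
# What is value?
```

Trace:
`items = [[14, 19, 19], [26, 30, 22]]` → items = [[14, 19, 19], [26, 30, 22]]
`value = items[0][1]` → value = 19
So value = 19

Answer: 19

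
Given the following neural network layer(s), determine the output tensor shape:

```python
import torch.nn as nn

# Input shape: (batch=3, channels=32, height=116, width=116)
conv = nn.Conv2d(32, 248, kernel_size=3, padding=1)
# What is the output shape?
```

Input: (3, 32, 116, 116) -> Output: (3, 248, 116, 116)

Answer: (3, 248, 116, 116)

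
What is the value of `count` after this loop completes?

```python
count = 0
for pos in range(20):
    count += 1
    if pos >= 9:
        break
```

Loop breaks when pos reaches 9, count is 10
`count` takes the values: 0 → 1 → 2 → 3 → 4 → 5 → 6 → 7 → 8 → 9 → 10

Answer: 10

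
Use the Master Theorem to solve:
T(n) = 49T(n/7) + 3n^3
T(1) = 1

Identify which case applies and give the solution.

a=49, b=7, f(n)=3n^3. log_7(49) = 2. Since c=3 > 2 and the regularity condition holds (49(n/7)^3 = (49/7^3)n^3 with 49/7^3 < 1), Case 3 applies: T(n) = Θ(f(n)) = O(n^3).

Answer: O(n^3) - Case 3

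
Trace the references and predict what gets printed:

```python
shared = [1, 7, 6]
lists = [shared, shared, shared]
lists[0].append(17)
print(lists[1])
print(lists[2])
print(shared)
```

Key concept: list of same reference.
Step by step:
`shared = [1, 7, 6]` → shared = [1, 7, 6]
`lists = [shared, shared, shared]` → lists = [[1, 7, 6], [1, 7, 6], [1, 7, 6]]
`lists[0].append(17)` → shared = [1, 7, 6, 17]; lists = [[1, 7, 6, 17], [1, 7, 6, 17], [1, 7, 6, 17]]
`print(lists[1])` → prints [1, 7, 6, 17]
`print(lists[2])` → prints [1, 7, 6, 17]
`print(shared)` → prints [1, 7, 6, 17]

Answer:
[1, 7, 6, 17]
[1, 7, 6, 17]
[1, 7, 6, 17]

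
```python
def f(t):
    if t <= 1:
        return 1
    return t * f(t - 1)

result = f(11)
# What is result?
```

f(11) = 11 * 10 * 9 * 8 * 7 * 6 * 5 * 4 * 3 * 2 * 1 = 39916800

Answer: 39916800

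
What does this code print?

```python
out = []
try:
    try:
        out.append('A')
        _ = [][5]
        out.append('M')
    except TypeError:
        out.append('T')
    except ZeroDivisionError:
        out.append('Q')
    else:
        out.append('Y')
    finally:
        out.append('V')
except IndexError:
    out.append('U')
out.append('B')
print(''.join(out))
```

Execution trace: 'A' (try body) → 'V' (finally) → 'U' (outer except IndexError) → 'B' (after the try/except). Output: AVUB

Answer: AVUB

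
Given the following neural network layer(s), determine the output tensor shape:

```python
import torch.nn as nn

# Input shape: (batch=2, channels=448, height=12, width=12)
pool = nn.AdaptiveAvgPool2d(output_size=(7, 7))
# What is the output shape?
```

Input: (2, 448, 12, 12) -> Output: (2, 448, 7, 7)

Answer: (2, 448, 7, 7)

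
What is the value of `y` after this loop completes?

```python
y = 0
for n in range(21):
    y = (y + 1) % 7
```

Increment mod 7, 21 times = 0
`y` takes the values: 0 → 1 → 2 → 3 → 4 → 5 → 6 → 0 → 1 → 2 → 3 → 4 → 5 → 6 → 0 → 1 → 2 → 3 → 4 → 5 → 6 → 0

Answer: 0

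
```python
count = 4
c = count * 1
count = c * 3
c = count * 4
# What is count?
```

Trace:
`count = 4` → count = 4
`c = count * 1` → c = 4
`count = c * 3` → count = 12
`c = count * 4` → c = 48
So count = 12

Answer: 12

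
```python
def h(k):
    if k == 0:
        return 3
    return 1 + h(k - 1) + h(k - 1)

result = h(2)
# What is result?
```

h(k) = 1 + 2·h(k-1), h(0)=3. Closed form: (3+1)·2^2 - 1 = 15.

Answer: 15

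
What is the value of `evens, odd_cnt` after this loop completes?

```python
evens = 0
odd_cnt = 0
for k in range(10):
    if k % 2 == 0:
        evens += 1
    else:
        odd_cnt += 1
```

Count evens and odds in range(10)
`evens, odd_cnt` takes the values: (0, 0) → (1, 0) → (1, 1) → (2, 1) → (2, 2) → (3, 2) → (3, 3) → (4, 3) → (4, 4) → (5, 4) → (5, 5)

Answer: 5, 5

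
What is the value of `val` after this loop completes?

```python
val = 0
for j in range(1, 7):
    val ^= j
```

XOR of 1 to 6
`val` takes the values: 0 → 1 → 3 → 0 → 4 → 1 → 7

Answer: 7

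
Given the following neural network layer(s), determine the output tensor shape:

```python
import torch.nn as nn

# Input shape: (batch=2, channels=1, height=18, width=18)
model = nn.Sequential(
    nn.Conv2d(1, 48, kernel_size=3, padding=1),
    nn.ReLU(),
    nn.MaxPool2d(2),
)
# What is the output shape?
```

Input: (2, 1, 18, 18) -> after Conv2d: (2, 48, 18, 18) -> after ReLU: (2, 48, 18, 18) -> Output: (2, 48, 9, 9)

Answer: (2, 48, 9, 9)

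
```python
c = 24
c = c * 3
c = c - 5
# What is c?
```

Trace:
`c = 24` → c = 24
`c = c * 3` → c = 72
`c = c - 5` → c = 67
So c = 67

Answer: 67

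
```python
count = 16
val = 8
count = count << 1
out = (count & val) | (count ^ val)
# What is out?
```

Trace:
`count = 16` → count = 16
`val = 8` → val = 8
`count = count << 1` → count = 32
`out = (count & val) | (count ^ val)` → out = 40
So out = 40

Answer: 40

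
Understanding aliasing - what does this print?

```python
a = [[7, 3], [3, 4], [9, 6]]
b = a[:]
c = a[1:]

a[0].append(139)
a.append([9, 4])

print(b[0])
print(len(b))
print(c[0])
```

Key concept: slice with nested mutation.
Step by step:
`a = [[7, 3], [3, 4], [9, 6]]` → a = [[7, 3], [3, 4], [9, 6]]
`b = a[:]` → b = [[7, 3], [3, 4], [9, 6]]
`c = a[1:]` → c = [[3, 4], [9, 6]]
`a[0].append(139)` → a = [[7, 3, 139], [3, 4], [9, 6]]; b = [[7, 3, 139], [3, 4], [9, 6]]
`a.append([9, 4])` → a = [[7, 3, 139], [3, 4], [9, 6], [9, 4]]
`print(b[0])` → prints [7, 3, 139]
`print(len(b))` → prints 3
`print(c[0])` → prints [3, 4]

Answer:
[7, 3, 139]
3
[3, 4]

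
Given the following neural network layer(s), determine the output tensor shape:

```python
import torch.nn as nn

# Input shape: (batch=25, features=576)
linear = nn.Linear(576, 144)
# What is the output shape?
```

Input: (25, 576) -> Output: (25, 144)

Answer: (25, 144)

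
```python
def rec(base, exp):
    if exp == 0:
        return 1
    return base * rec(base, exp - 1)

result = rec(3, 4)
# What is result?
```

rec(3, 4) = 3 * 3 * 3 * 3 = 81

Answer: 81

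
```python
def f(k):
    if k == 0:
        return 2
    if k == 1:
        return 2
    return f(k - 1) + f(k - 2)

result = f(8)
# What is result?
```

Build up from base cases: f(0)=2, f(1)=2, f(2)=4, f(3)=6, f(4)=10, f(5)=16, f(6)=26, ..., f(8)=68

Answer: 68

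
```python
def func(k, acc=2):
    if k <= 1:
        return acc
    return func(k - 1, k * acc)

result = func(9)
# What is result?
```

Accumulator trace (n, acc): (9, 2) -> (8, 18) -> (7, 144) -> (6, 1008) -> (5, 6048) -> (4, 30240) -> (3, 120960) -> (2, 362880) -> (1, 725760) -> return 725760

Answer: 725760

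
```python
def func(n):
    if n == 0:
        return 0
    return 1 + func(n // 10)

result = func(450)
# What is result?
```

Count of digits of 450: 3

Answer: 3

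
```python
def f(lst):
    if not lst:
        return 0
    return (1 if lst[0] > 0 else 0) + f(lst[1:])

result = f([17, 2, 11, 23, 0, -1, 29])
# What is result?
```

Count of positive elements in [17, 2, 11, 23, 0, -1, 29] = 5

Answer: 5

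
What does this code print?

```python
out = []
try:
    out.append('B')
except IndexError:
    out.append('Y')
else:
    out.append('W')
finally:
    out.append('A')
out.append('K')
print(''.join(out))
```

Execution trace: 'B' (try body, no exception) → 'W' (else) → 'A' (finally) → 'K' (after the try/except). Output: BWAK

Answer: BWAK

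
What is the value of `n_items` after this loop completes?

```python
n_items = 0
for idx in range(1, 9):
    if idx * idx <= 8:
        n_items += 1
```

Count numbers where idx² ≤ 8
`n_items` takes the values: 0 → 1 → 2

Answer: 2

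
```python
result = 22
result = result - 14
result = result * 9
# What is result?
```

Trace:
`result = 22` → result = 22
`result = result - 14` → result = 8
`result = result * 9` → result = 72
So result = 72

Answer: 72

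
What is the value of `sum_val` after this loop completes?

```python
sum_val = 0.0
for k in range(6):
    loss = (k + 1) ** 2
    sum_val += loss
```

Sum of squared losses 1² + 2² + ... + 6²
`sum_val` takes the values: 0.0 → 1.0 → 5.0 → 14.0 → 30.0 → 55.0 → 91.0

Answer: 91.0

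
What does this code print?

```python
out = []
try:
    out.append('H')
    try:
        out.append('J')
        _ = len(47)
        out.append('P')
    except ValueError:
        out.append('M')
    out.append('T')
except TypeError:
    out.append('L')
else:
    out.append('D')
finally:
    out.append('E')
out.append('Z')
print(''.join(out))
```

Execution trace: 'H' (try body) → 'J' (inner try body) → 'L' (except TypeError) → 'E' (finally) → 'Z' (after the try/except). Output: HJLEZ

Answer: HJLEZ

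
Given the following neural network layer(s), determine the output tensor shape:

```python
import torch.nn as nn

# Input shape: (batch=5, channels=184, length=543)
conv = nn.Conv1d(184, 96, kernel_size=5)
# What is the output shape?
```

Input: (5, 184, 543) -> Output: (5, 96, 539)

Answer: (5, 96, 539)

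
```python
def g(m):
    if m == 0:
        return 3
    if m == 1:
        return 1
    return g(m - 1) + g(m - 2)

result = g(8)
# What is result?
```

Build up from base cases: g(0)=3, g(1)=1, g(2)=4, g(3)=5, g(4)=9, g(5)=14, g(6)=23, ..., g(8)=60

Answer: 60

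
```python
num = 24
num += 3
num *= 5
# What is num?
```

Trace:
`num = 24` → num = 24
`num += 3` → num = 27
`num *= 5` → num = 135
So num = 135

Answer: 135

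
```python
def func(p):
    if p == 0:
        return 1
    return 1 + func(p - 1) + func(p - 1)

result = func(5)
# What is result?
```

func(p) = 1 + 2·func(p-1), func(0)=1. Closed form: (1+1)·2^5 - 1 = 63.

Answer: 63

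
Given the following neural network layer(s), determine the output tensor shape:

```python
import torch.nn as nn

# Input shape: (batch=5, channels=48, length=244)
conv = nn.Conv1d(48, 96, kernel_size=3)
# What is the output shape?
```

Input: (5, 48, 244) -> Output: (5, 96, 242)

Answer: (5, 96, 242)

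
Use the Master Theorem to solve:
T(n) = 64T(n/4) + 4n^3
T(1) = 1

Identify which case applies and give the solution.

a=64, b=4, f(n)=4n^3. log_4(64) = 3. Since c=3 = 3, Case 2 applies: T(n) = Θ(n^log_b(a) · log n) = O(n^3 log n).

Answer: O(n^3 log n) - Case 2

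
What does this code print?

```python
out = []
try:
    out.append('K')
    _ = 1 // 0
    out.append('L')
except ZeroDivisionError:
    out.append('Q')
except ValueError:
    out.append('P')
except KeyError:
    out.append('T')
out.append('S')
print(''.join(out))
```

Execution trace: 'K' (try body) → 'Q' (except ZeroDivisionError) → 'S' (after the try/except). Output: KQS

Answer: KQS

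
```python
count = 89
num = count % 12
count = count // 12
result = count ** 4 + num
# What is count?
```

Trace:
`count = 89` → count = 89
`num = count % 12` → num = 5
`count = count // 12` → count = 7
`result = count ** 4 + num` → result = 2406
So count = 7

Answer: 7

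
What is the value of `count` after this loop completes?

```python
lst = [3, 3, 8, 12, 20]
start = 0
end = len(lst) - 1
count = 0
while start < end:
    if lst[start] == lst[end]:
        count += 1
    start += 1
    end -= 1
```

Count matching pairs from ends
`count` takes the values: 0

Answer: 0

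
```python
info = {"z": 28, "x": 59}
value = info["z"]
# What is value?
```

Trace:
`info = {"z": 28, "x": 59}` → info = {'z': 28, 'x': 59}
`value = info["z"]` → value = 28
So value = 28

Answer: 28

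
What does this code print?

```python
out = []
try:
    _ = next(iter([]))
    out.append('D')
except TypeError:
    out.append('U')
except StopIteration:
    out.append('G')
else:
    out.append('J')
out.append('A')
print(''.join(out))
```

Execution trace: 'G' (except StopIteration) → 'A' (after the try/except). Output: GA

Answer: GA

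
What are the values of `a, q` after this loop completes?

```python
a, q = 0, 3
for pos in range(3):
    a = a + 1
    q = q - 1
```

a goes 0→3, q goes 3→0
`a, q` takes the values: (0, 3) → (1, 3) → (1, 2) → (2, 2) → (2, 1) → (3, 1) → (3, 0)

Answer: 3, 0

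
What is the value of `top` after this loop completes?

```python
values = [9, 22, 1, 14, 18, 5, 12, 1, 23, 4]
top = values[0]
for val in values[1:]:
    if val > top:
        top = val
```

Maximum of [9, 22, 1, 14, 18, 5, 12, 1, 23, 4]
`top` takes the values: 9 → 22 → 23

Answer: 23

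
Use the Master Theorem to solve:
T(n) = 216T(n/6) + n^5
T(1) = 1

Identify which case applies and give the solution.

a=216, b=6, f(n)=n^5. log_6(216) = 3. Since c=5 > 3 and the regularity condition holds (216(n/6)^5 = (216/6^5)n^5 with 216/6^5 < 1), Case 3 applies: T(n) = Θ(f(n)) = O(n^5).

Answer: O(n^5) - Case 3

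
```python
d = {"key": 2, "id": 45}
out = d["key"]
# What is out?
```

Trace:
`d = {"key": 2, "id": 45}` → d = {'key': 2, 'id': 45}
`out = d["key"]` → out = 2
So out = 2

Answer: 2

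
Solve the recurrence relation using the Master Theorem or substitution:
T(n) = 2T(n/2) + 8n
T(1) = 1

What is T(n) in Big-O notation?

By Master Theorem: a=2, b=2, f(n)=8n. Since log_2(2) = 1 and f(n) = Θ(n^1), Case 2 applies. T(n) = O(n log n).

Answer: O(n log n)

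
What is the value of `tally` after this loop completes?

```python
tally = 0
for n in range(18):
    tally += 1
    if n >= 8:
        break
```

Loop breaks when n reaches 8, tally is 9
`tally` takes the values: 0 → 1 → 2 → 3 → 4 → 5 → 6 → 7 → 8 → 9

Answer: 9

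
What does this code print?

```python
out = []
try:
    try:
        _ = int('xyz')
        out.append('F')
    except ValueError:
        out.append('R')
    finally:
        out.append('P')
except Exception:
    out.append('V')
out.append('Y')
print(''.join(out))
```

Execution trace: 'R' (inner except ValueError) → 'P' (inner finally) → 'Y' (after the try/except). Output: RPY

Answer: RPY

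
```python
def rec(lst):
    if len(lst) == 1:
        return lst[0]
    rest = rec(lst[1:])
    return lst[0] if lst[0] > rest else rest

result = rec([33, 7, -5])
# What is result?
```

Recursive max over [33, 7, -5] = 33

Answer: 33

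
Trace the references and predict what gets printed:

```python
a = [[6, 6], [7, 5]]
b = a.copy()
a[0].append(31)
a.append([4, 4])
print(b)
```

Key concept: shallow copy with nested lists.
Step by step:
`a = [[6, 6], [7, 5]]` → a = [[6, 6], [7, 5]]
`b = a.copy()` → b = [[6, 6], [7, 5]]
`a[0].append(31)` → a = [[6, 6, 31], [7, 5]]; b = [[6, 6, 31], [7, 5]]
`a.append([4, 4])` → a = [[6, 6, 31], [7, 5], [4, 4]]
`print(b)` → prints [[6, 6, 31], [7, 5]]

Answer: [[6, 6, 31], [7, 5]]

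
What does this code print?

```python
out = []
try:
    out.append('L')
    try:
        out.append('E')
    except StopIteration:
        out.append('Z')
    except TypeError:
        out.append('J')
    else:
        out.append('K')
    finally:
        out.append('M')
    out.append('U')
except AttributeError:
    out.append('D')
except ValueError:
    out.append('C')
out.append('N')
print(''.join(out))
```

Execution trace: 'L' (try body) → 'E' (inner try body, no exception) → 'K' (inner else) → 'M' (inner finally) → 'U' (try body, no exception) → 'N' (after the try/except). Output: LEKMUN

Answer: LEKMUN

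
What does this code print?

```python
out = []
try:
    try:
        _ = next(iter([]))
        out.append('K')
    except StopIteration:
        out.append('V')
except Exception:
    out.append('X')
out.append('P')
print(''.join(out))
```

Execution trace: 'V' (inner except StopIteration) → 'P' (after the try/except). Output: VP

Answer: VP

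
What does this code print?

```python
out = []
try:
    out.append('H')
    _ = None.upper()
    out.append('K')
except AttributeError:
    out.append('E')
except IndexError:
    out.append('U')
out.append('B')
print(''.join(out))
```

Execution trace: 'H' (try body) → 'E' (except AttributeError) → 'B' (after the try/except). Output: HEB

Answer: HEB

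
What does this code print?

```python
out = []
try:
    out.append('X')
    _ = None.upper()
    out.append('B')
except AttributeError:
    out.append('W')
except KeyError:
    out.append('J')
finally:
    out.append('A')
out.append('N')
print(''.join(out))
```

Execution trace: 'X' (try body) → 'W' (except AttributeError) → 'A' (finally) → 'N' (after the try/except). Output: XWAN

Answer: XWAN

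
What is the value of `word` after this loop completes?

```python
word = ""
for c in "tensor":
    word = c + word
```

Reverse 'tensor'
`word` takes the values: "" → "t" → "et" → "net" → "snet" → "osnet" → "rosnet"

Answer: "rosnet"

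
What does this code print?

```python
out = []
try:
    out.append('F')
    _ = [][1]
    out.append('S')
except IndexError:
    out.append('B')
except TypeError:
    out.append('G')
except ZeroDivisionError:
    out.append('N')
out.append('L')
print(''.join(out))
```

Execution trace: 'F' (try body) → 'B' (except IndexError) → 'L' (after the try/except). Output: FBL

Answer: FBL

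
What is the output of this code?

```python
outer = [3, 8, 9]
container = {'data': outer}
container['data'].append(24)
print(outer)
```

Key concept: dict holds reference to list.
Step by step:
`outer = [3, 8, 9]` → outer = [3, 8, 9]
`container = {'data': outer}` → container = {'data': [3, 8, 9]}
`container['data'].append(24)` → outer = [3, 8, 9, 24]; container = {'data': [3, 8, 9, 24]}
`print(outer)` → prints [3, 8, 9, 24]

Answer: [3, 8, 9, 24]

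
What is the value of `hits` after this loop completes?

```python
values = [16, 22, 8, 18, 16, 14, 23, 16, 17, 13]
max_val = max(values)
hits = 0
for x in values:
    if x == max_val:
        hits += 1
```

Count of max value 23 in [16, 22, 8, 18, 16, 14, 23, 16, 17, 13]
`hits` takes the values: 0 → 1

Answer: 1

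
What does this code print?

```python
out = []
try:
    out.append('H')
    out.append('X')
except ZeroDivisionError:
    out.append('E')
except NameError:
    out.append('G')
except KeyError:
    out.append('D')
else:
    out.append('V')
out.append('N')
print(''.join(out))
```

Execution trace: 'H' (try body) → 'X' (try body, no exception) → 'V' (else) → 'N' (after the try/except). Output: HXVN

Answer: HXVN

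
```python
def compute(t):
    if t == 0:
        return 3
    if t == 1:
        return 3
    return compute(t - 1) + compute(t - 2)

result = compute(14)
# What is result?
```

Build up from base cases: compute(0)=3, compute(1)=3, compute(2)=6, compute(3)=9, compute(4)=15, compute(5)=24, compute(6)=39, ..., compute(14)=1830

Answer: 1830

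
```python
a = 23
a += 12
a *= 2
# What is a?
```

Trace:
`a = 23` → a = 23
`a += 12` → a = 35
`a *= 2` → a = 70
So a = 70

Answer: 70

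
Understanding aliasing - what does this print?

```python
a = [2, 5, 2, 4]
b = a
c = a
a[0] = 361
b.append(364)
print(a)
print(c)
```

Key concept: multiple aliases.
Step by step:
`a = [2, 5, 2, 4]` → a = [2, 5, 2, 4]
`b = a` → b = [2, 5, 2, 4] (same object as a)
`c = a` → c = [2, 5, 2, 4] (same object as a, b)
`a[0] = 361` → a = [361, 5, 2, 4] (same object as b, c); b = [361, 5, 2, 4] (same object as a, c); c = [361, 5, 2, 4] (same object as a, b)
`b.append(364)` → a = [361, 5, 2, 4, 364] (same object as b, c); b = [361, 5, 2, 4, 364] (same object as a, c); c = [361, 5, 2, 4, 364] (same object as a, b)
`print(a)` → prints [361, 5, 2, 4, 364]
`print(c)` → prints [361, 5, 2, 4, 364]

Answer:
[361, 5, 2, 4, 364]
[361, 5, 2, 4, 364]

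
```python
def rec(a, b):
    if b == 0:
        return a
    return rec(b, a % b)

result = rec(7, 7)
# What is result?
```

rec(7, 7) -> rec(7, 0) -> 7

Answer: 7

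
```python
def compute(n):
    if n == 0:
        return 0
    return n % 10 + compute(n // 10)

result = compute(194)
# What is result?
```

Sum of digits of 194: 4 + 9 + 1 = 14

Answer: 14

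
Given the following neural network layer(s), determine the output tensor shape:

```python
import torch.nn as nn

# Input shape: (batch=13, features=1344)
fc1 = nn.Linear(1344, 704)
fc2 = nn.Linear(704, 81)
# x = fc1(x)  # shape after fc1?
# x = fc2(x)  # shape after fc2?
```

Input: (13, 1344) -> after fc1: (13, 704) -> Output: (13, 81)

Answer: (13, 81)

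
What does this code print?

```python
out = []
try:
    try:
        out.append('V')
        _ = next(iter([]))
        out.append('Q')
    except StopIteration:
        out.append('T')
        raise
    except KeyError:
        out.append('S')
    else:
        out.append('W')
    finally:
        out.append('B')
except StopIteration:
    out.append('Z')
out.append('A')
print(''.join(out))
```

Execution trace: 'V' (try body) → 'T' (except StopIteration) → 'B' (finally) → 'Z' (outer except StopIteration) → 'A' (after the try/except). Output: VTBZA

Answer: VTBZA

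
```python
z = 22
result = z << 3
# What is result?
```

Trace:
`z = 22` → z = 22
`result = z << 3` → result = 176
So result = 176

Answer: 176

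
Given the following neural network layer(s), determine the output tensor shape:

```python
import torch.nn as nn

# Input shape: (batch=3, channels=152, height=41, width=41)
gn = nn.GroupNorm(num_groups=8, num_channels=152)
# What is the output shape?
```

Input: (3, 152, 41, 41) -> Output: (3, 152, 41, 41)

Answer: (3, 152, 41, 41)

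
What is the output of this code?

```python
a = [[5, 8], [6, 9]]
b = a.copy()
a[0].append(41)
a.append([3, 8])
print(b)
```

Key concept: shallow copy with nested lists.
Step by step:
`a = [[5, 8], [6, 9]]` → a = [[5, 8], [6, 9]]
`b = a.copy()` → b = [[5, 8], [6, 9]]
`a[0].append(41)` → a = [[5, 8, 41], [6, 9]]; b = [[5, 8, 41], [6, 9]]
`a.append([3, 8])` → a = [[5, 8, 41], [6, 9], [3, 8]]
`print(b)` → prints [[5, 8, 41], [6, 9]]

Answer: [[5, 8, 41], [6, 9]]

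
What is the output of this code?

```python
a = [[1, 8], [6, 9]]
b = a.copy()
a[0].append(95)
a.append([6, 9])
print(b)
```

Key concept: shallow copy with nested lists.
Step by step:
`a = [[1, 8], [6, 9]]` → a = [[1, 8], [6, 9]]
`b = a.copy()` → b = [[1, 8], [6, 9]]
`a[0].append(95)` → a = [[1, 8, 95], [6, 9]]; b = [[1, 8, 95], [6, 9]]
`a.append([6, 9])` → a = [[1, 8, 95], [6, 9], [6, 9]]
`print(b)` → prints [[1, 8, 95], [6, 9]]

Answer: [[1, 8, 95], [6, 9]]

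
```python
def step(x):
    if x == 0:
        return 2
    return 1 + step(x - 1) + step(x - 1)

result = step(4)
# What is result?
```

step(x) = 1 + 2·step(x-1), step(0)=2. Closed form: (2+1)·2^4 - 1 = 47.

Answer: 47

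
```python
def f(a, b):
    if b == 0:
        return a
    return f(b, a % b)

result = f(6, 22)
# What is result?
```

f(6, 22) -> f(22, 6) -> f(6, 4) -> f(4, 2) -> f(2, 0) -> 2

Answer: 2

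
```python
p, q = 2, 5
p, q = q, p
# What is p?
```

Trace:
`p, q = 2, 5` → p = 2; q = 5
`p, q = q, p` → p = 5; q = 2
So p = 5

Answer: 5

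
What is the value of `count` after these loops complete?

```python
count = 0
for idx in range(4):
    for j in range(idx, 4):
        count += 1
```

Upper triangle: 4 + 3 + ... + 1
`count` takes the values: 0 → 1 → 2 → 3 → 4 → 5 → 6 → 7 → 8 → 9 → 10

Answer: 10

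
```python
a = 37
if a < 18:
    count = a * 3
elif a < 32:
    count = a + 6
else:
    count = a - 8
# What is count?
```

Trace:
`a = 37` → a = 37
`if a < 18: ...` → a < 18 is False, a < 32 is False, take else branch → count = 29
So count = 29

Answer: 29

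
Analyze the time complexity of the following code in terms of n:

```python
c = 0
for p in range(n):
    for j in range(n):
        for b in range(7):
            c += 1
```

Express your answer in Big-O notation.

Each loop level contributes: n × n × 1. Multiplying the contributions gives O(n^2).

Answer: O(n^2)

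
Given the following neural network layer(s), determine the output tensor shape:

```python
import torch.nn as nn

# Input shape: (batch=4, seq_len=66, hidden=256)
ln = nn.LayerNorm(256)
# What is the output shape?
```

Input: (4, 66, 256) -> Output: (4, 66, 256)

Answer: (4, 66, 256)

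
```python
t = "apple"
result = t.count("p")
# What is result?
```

Trace:
`t = "apple"` → t = 'apple'
`result = t.count("p")` → result = 2
So result = 2

Answer: 2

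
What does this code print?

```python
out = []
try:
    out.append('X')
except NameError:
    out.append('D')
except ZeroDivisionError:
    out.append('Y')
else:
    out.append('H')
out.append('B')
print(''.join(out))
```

Execution trace: 'X' (try body, no exception) → 'H' (else) → 'B' (after the try/except). Output: XHB

Answer: XHB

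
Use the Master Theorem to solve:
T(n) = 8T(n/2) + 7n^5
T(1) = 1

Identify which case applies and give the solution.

a=8, b=2, f(n)=7n^5. log_2(8) = 3. Since c=5 > 3 and the regularity condition holds (8(n/2)^5 = (8/2^5)n^5 with 8/2^5 < 1), Case 3 applies: T(n) = Θ(f(n)) = O(n^5).

Answer: O(n^5) - Case 3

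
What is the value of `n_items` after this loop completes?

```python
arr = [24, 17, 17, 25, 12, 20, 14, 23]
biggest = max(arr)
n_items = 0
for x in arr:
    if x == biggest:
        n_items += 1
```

Count of max value 25 in [24, 17, 17, 25, 12, 20, 14, 23]
`n_items` takes the values: 0 → 1

Answer: 1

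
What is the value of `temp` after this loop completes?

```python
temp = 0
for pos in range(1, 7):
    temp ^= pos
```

XOR of 1 to 6
`temp` takes the values: 0 → 1 → 3 → 0 → 4 → 1 → 7

Answer: 7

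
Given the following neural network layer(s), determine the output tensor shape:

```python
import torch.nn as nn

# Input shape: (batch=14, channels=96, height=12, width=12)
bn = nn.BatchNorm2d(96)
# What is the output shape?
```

Input: (14, 96, 12, 12) -> Output: (14, 96, 12, 12)

Answer: (14, 96, 12, 12)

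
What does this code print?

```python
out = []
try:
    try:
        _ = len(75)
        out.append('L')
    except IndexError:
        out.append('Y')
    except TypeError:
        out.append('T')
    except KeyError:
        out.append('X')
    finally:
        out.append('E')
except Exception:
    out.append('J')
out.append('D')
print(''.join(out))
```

Execution trace: 'T' (inner except TypeError) → 'E' (inner finally) → 'D' (after the try/except). Output: TED

Answer: TED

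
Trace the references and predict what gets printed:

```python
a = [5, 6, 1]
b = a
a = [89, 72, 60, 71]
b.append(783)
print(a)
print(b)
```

Key concept: rebinding vs mutation: a is rebound to a new list, b still points at the original.
Step by step:
`a = [5, 6, 1]` → a = [5, 6, 1]
`b = a` → b = [5, 6, 1] (same object as a)
`a = [89, 72, 60, 71]` → a = [89, 72, 60, 71]
`b.append(783)` → b = [5, 6, 1, 783]
`print(a)` → prints [89, 72, 60, 71]
`print(b)` → prints [5, 6, 1, 783]

Answer:
[89, 72, 60, 71]
[5, 6, 1, 783]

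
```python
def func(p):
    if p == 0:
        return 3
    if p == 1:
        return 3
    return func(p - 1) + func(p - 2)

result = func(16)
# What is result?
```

Build up from base cases: func(0)=3, func(1)=3, func(2)=6, func(3)=9, func(4)=15, func(5)=24, func(6)=39, ..., func(16)=4791

Answer: 4791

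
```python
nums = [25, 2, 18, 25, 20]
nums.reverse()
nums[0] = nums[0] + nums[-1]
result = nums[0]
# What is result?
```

Trace:
`nums = [25, 2, 18, 25, 20]` → nums = [25, 2, 18, 25, 20]
`nums.reverse()` → nums = [20, 25, 18, 2, 25]
`nums[0] = nums[0] + nums[-1]` → nums = [45, 25, 18, 2, 25]
`result = nums[0]` → result = 45
So result = 45

Answer: 45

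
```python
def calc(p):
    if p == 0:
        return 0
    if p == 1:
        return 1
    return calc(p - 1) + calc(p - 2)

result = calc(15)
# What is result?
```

Build up from base cases: calc(0)=0, calc(1)=1, calc(2)=1, calc(3)=2, calc(4)=3, calc(5)=5, calc(6)=8, ..., calc(15)=610

Answer: 610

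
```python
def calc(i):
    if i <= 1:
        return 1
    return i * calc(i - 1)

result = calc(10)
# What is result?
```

calc(10) = 10 * 9 * 8 * 7 * 6 * 5 * 4 * 3 * 2 * 1 = 3628800

Answer: 3628800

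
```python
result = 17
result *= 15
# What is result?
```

Trace:
`result = 17` → result = 17
`result *= 15` → result = 255
So result = 255

Answer: 255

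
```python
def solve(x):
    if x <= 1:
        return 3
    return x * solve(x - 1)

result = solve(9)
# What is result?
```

solve(9) = 9 * 8 * 7 * 6 * 5 * 4 * 3 * 2 * 3 = 1088640

Answer: 1088640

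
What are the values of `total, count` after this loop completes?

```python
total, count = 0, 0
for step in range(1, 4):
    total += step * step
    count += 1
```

Sum of squares and count
`total, count` takes the values: (0, 0) → (1, 0) → (1, 1) → (5, 1) → (5, 2) → (14, 2) → (14, 3)

Answer: 14, 3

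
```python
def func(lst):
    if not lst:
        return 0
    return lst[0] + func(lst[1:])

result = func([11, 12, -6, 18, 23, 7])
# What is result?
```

11 + 12 + (-6) + 18 + 23 + 7 + 0 = 65

Answer: 65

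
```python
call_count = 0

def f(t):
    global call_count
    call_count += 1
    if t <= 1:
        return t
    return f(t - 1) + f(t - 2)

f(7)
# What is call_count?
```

Calls(t) = 1 + Calls(t-1) + Calls(t-2); Calls(0)=Calls(1)=1. For t=7 this gives 41.

Answer: 41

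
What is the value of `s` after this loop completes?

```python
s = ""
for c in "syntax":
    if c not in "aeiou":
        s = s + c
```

Remove vowels from 'syntax'
`s` takes the values: "" → "s" → "sy" → "syn" → "synt" → "syntx"

Answer: "syntx"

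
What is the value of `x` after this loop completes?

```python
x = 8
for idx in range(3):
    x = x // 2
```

Halve 3 times: 8 // 2^3 = 1
`x` takes the values: 8 → 4 → 2 → 1

Answer: 1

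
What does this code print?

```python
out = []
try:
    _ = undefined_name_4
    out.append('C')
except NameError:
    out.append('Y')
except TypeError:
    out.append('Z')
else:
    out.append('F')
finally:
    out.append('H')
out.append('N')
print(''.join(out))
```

Execution trace: 'Y' (except NameError) → 'H' (finally) → 'N' (after the try/except). Output: YHN

Answer: YHN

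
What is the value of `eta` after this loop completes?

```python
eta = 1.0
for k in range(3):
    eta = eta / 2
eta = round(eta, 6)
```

Halving LR 3 times: 1 / 2^3
`eta` takes the values: 1.0 → 0.5 → 0.25 → 0.125

Answer: 0.125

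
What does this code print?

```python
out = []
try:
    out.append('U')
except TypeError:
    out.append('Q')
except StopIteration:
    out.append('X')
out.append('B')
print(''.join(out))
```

Execution trace: 'U' (try body, no exception) → 'B' (after the try/except). Output: UB

Answer: UB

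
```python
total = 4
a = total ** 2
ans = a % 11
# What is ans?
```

Trace:
`total = 4` → total = 4
`a = total ** 2` → a = 16
`ans = a % 11` → ans = 5
So ans = 5

Answer: 5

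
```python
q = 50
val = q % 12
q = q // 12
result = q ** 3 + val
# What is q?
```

Trace:
`q = 50` → q = 50
`val = q % 12` → val = 2
`q = q // 12` → q = 4
`result = q ** 3 + val` → result = 66
So q = 4

Answer: 4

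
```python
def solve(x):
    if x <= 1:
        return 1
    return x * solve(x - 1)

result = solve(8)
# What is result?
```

solve(8) = 8 * 7 * 6 * 5 * 4 * 3 * 2 * 1 = 40320

Answer: 40320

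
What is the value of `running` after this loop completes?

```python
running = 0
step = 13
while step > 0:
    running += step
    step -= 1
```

Sum 13 down to 1
`running` takes the values: 0 → 13 → 25 → 36 → 46 → 55 → 63 → 70 → 76 → 81 → 85 → 88 → 90 → 91

Answer: 91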